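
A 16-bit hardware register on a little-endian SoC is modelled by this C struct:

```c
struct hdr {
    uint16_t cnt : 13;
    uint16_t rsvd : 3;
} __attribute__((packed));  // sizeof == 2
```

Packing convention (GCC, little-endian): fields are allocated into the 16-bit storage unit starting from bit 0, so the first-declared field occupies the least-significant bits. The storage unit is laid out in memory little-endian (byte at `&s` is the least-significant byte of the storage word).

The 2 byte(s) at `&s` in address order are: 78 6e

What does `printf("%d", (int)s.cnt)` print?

[0]=0x78 [1]=0x6e (little-endian) → word 0x6e78
cnt:13 @ bit 0 → (0x6e78>>0)&0x1fff = 0xe78  ←
rsvd:3 @ bit 13 → (0x6e78>>13)&0x7 = 0x3

3704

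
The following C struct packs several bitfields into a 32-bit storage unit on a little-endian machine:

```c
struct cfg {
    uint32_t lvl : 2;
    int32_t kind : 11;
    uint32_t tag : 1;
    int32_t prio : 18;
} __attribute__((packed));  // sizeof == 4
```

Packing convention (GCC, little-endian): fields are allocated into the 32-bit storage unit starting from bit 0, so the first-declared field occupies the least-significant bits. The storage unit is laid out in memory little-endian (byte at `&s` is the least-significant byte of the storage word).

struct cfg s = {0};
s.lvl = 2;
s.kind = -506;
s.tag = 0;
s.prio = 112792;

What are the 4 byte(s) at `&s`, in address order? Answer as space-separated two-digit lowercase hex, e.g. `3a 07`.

lvl (2b) val=2 bits=0x2 at bit 0: 0x00000002
kind (11b) val=-506 bits=0x606 at bit 2: 0x0000181a
tag (1b) val=0 bits=0x0 at bit 13: 0x0000181a
prio (18b) val=112792 bits=0x1b898 at bit 14: 0x6e26181a
word = 0x6e26181a → little-endian bytes:
  [0]=0x1a  [1]=0x18  [2]=0x26  [3]=0x6e

1a 18 26 6e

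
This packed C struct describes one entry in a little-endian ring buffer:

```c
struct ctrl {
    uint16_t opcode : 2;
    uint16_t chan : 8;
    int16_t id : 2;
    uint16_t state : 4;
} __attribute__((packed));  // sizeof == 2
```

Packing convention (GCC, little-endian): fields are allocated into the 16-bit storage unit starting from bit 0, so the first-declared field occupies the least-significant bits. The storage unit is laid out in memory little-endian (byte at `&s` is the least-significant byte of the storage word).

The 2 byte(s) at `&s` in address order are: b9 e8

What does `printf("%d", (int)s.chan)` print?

46

[0]=0xb9 [1]=0xe8 (little-endian) → word 0xe8b9
opcode [0+:2] = (word>>0) & 0x3 = 1
chan [2+:8] = (word>>2) & 0xff = 46  ←
id [10+:2] = (word>>10) & 0x3 = 2
state [12+:4] = (word>>12) & 0xf = 14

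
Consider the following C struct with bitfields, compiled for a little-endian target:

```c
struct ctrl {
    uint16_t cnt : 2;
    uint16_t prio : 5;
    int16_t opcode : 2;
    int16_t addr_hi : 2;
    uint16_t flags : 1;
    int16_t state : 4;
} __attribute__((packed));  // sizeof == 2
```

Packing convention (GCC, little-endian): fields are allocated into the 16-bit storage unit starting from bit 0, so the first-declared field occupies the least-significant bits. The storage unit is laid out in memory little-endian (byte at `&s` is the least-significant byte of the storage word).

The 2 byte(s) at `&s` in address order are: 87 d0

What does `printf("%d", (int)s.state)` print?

-3

[0]=0x87 [1]=0xd0 (little-endian) → word 0xd087
cnt [0+:2] = (word>>0) & 0x3 = 3
prio [2+:5] = (word>>2) & 0x1f = 1
opcode [7+:2] = (word>>7) & 0x3 = 1
addr_hi [9+:2] = (word>>9) & 0x3 = 0
flags [11+:1] = (word>>11) & 0x1 = 0
state [12+:4] = (word>>12) & 0xf = 13  ←
state signed 4b, MSB=1: 13 - 16 = -3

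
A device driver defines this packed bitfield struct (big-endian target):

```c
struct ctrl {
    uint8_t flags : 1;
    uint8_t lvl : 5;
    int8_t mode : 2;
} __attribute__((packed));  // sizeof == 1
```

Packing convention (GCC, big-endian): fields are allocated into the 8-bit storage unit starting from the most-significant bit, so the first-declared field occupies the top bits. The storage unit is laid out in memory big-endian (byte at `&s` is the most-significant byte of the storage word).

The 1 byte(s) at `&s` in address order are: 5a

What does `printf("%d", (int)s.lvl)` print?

22

[0]=0x5a (big-endian) → word 0x5a
flags [7+:1] = (word>>7) & 0x1 = 0
lvl [2+:5] = (word>>2) & 0x1f = 22  ←
mode [0+:2] = (word>>0) & 0x3 = 2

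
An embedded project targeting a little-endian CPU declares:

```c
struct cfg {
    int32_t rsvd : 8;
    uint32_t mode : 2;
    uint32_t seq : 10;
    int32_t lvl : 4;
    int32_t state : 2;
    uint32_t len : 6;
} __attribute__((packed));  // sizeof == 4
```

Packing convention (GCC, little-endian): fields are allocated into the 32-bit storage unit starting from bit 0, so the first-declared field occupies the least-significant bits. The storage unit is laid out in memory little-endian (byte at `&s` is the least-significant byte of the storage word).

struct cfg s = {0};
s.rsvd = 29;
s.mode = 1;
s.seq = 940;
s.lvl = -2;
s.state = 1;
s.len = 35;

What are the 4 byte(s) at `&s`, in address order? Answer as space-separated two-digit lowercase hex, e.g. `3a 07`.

[0+:8] rsvd=29 & 0xff = 0x1d; word=0x0000001d
[8+:2] mode=1 & 0x3 = 0x1; word=0x0000011d
[10+:10] seq=940 & 0x3ff = 0x3ac; word=0x000eb11d
[20+:4] lvl=-2 & 0xf = 0xe; word=0x00eeb11d
[24+:2] state=1 & 0x3 = 0x1; word=0x01eeb11d
[26+:6] len=35 & 0x3f = 0x23; word=0x8deeb11d
word = 0x8deeb11d → little-endian bytes:
  [0]=0x1d  [1]=0xb1  [2]=0xee  [3]=0x8d

1d b1 ee 8d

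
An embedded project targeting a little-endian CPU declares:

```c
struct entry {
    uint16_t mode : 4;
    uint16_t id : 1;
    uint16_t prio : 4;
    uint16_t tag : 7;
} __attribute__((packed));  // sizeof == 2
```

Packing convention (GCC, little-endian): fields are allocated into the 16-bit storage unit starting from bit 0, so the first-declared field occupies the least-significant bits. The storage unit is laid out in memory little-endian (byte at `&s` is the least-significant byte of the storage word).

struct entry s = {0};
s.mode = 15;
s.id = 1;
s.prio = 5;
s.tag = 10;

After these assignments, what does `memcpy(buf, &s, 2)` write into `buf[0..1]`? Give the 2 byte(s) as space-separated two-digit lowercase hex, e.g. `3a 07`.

bf 14

mode (4b) val=15 bits=0xf at bit 0: 0x000f
id (1b) val=1 bits=0x1 at bit 4: 0x001f
prio (4b) val=5 bits=0x5 at bit 5: 0x00bf
tag (7b) val=10 bits=0xa at bit 9: 0x14bf
word = 0x14bf → little-endian bytes:
  [0]=0xbf  [1]=0x14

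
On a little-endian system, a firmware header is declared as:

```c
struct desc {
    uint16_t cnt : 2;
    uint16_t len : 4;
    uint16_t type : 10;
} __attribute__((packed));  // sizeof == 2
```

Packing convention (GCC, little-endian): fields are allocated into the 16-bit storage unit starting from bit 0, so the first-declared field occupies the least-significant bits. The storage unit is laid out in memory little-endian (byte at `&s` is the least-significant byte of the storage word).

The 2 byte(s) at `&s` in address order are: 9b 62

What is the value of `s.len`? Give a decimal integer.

[0]=0x9b [1]=0x62 (little-endian) → word 0x629b
cnt:2 @ bit 0 → (0x629b>>0)&0x3 = 0x3
len:4 @ bit 2 → (0x629b>>2)&0xf = 0x6  ←
type:10 @ bit 6 → (0x629b>>6)&0x3ff = 0x18a

6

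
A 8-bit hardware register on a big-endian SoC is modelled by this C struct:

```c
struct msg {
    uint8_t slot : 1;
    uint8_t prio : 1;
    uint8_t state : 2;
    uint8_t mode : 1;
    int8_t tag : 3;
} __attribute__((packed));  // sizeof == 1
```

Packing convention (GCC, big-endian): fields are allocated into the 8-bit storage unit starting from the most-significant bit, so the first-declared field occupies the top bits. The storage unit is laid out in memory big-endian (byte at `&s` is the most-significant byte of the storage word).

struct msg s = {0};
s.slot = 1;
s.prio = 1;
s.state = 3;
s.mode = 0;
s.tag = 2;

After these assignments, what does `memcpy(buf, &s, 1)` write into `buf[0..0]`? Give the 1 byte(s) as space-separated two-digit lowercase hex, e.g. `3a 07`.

[7+:1] slot=1 & 0x1 = 0x1; word=0x80
[6+:1] prio=1 & 0x1 = 0x1; word=0xc0
[4+:2] state=3 & 0x3 = 0x3; word=0xf0
[3+:1] mode=0 & 0x1 = 0x0; word=0xf0
[0+:3] tag=2 & 0x7 = 0x2; word=0xf2
word = 0xf2 → big-endian bytes:
  [0]=0xf2

f2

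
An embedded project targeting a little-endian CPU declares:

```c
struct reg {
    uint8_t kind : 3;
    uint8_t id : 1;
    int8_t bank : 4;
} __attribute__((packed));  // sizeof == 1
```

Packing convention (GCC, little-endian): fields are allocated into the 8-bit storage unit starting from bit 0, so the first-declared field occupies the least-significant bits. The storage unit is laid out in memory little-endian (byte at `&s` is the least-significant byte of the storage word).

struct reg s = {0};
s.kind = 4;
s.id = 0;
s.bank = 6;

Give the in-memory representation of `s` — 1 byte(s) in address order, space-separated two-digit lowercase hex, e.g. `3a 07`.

kind (3b) val=4 bits=0x4 at bit 0: 0x04
id (1b) val=0 bits=0x0 at bit 3: 0x04
bank (4b) val=6 bits=0x6 at bit 4: 0x64
word = 0x64 → little-endian bytes:
  [0]=0x64

64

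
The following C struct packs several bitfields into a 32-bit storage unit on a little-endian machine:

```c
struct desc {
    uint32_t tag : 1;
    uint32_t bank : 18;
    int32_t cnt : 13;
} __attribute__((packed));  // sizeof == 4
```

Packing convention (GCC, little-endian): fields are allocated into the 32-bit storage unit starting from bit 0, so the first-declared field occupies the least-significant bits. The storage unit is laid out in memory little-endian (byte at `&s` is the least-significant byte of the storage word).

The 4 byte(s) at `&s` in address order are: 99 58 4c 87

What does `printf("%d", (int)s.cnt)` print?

[0]=0x99 [1]=0x58 [2]=0x4c [3]=0x87 (little-endian) → word 0x874c5899
tag [0+:1] = (word>>0) & 0x1 = 1
bank [1+:18] = (word>>1) & 0x3ffff = 142412
cnt [19+:13] = (word>>19) & 0x1fff = 4329  ←
cnt signed 13b, MSB=1: 4329 - 8192 = -3863

-3863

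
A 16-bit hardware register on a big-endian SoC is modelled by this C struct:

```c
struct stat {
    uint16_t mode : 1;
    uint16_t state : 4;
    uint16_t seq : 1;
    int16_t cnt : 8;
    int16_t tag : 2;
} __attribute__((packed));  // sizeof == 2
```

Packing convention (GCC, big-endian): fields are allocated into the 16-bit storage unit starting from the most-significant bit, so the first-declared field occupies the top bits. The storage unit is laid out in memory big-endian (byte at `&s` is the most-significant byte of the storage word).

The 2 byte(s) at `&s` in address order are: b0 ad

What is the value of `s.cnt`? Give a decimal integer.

[0]=0xb0 [1]=0xad (big-endian) → word 0xb0ad
mode:1 @ bit 15 → (0xb0ad>>15)&0x1 = 0x1
state:4 @ bit 11 → (0xb0ad>>11)&0xf = 0x6
seq:1 @ bit 10 → (0xb0ad>>10)&0x1 = 0x0
cnt:8 @ bit 2 → (0xb0ad>>2)&0xff = 0x2b  ←
tag:2 @ bit 0 → (0xb0ad>>0)&0x3 = 0x1
cnt signed 8b, MSB=0: value = 43

43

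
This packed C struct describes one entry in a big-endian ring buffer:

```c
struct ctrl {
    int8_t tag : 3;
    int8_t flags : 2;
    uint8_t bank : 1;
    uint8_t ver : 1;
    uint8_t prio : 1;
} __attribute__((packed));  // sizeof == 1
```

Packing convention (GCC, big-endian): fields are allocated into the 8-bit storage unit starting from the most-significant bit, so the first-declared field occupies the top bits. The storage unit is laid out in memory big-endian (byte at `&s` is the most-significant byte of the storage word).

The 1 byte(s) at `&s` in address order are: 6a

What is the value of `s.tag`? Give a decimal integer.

[0]=0x6a (big-endian) → word 0x6a
tag [5+:3] = (word>>5) & 0x7 = 3  ←
flags [3+:2] = (word>>3) & 0x3 = 1
bank [2+:1] = (word>>2) & 0x1 = 0
ver [1+:1] = (word>>1) & 0x1 = 1
prio [0+:1] = (word>>0) & 0x1 = 0
tag signed 3b, MSB=0: value = 3

3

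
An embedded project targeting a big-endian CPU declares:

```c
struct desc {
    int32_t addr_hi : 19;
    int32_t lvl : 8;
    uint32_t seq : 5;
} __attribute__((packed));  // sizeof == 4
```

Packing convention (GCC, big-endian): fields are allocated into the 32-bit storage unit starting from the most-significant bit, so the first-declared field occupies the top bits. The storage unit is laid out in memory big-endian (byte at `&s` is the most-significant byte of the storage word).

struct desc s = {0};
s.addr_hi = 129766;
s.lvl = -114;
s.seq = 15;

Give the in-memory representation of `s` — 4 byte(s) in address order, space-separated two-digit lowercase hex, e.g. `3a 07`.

3f 5c d1 cf

addr_hi:19 = 129766 → 0x1fae6 << 13 → word 0x3f5cc000
lvl:8 = -114 → 0x8e << 5 → word 0x3f5cd1c0
seq:5 = 15 → 0xf << 0 → word 0x3f5cd1cf
word = 0x3f5cd1cf → big-endian bytes:
  [0]=0x3f  [1]=0x5c  [2]=0xd1  [3]=0xcf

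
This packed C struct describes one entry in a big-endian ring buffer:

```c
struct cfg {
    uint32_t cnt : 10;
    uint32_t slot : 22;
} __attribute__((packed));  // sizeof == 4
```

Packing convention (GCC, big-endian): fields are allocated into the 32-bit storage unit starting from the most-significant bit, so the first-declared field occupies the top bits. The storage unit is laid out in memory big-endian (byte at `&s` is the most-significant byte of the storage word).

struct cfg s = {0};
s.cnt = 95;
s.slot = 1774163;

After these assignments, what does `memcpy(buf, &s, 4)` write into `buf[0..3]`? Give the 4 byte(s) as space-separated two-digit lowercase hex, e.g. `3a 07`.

cnt:10 = 95 → 0x5f << 22 → word 0x17c00000
slot:22 = 1774163 → 0x1b1253 << 0 → word 0x17db1253
word = 0x17db1253 → big-endian bytes:
  [0]=0x17  [1]=0xdb  [2]=0x12  [3]=0x53

17 db 12 53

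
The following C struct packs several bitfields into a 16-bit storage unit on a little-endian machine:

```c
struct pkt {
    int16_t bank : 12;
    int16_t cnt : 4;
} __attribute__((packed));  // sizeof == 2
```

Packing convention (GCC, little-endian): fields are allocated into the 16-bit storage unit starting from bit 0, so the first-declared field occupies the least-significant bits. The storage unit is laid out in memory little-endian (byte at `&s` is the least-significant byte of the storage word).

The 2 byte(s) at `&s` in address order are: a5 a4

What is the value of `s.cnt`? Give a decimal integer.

-6

[0]=0xa5 [1]=0xa4 (little-endian) → word 0xa4a5
bank:12 @ bit 0 → (0xa4a5>>0)&0xfff = 0x4a5
cnt:4 @ bit 12 → (0xa4a5>>12)&0xf = 0xa  ←
cnt signed 4b, MSB=1: 10 - 16 = -6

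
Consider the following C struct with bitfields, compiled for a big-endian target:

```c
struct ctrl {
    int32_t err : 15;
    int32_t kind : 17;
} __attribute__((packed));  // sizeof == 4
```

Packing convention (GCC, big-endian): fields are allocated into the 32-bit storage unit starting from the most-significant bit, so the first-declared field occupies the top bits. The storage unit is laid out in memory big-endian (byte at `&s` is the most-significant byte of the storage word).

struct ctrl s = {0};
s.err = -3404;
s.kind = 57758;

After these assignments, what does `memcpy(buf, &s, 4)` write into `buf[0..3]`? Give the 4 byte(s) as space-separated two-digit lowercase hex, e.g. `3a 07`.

[17+:15] err=-3404 & 0x7fff = 0x72b4; word=0xe5680000
[0+:17] kind=57758 & 0x1ffff = 0xe19e; word=0xe568e19e
word = 0xe568e19e → big-endian bytes:
  [0]=0xe5  [1]=0x68  [2]=0xe1  [3]=0x9e

e5 68 e1 9e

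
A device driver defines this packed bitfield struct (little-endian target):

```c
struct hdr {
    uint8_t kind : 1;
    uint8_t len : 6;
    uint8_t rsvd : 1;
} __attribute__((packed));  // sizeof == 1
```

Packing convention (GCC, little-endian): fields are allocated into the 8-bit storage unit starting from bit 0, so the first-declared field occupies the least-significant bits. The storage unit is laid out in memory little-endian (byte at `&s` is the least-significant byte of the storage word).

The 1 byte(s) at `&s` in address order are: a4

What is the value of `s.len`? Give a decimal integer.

18

[0]=0xa4 (little-endian) → word 0xa4
kind [0+:1] = (word>>0) & 0x1 = 0
len [1+:6] = (word>>1) & 0x3f = 18  ←
rsvd [7+:1] = (word>>7) & 0x1 = 1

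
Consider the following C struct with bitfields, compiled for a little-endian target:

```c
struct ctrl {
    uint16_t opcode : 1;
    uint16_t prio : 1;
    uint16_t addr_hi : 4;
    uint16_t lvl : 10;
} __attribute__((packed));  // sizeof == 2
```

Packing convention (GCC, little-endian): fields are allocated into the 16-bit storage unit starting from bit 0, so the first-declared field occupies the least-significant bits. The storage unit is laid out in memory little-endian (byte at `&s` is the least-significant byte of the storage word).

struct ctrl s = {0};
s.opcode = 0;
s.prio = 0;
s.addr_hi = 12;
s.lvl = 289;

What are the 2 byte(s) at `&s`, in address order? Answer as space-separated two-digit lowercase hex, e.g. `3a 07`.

70 48

opcode:1 = 0 → 0x0 << 0 → word 0x0000
prio:1 = 0 → 0x0 << 1 → word 0x0000
addr_hi:4 = 12 → 0xc << 2 → word 0x0030
lvl:10 = 289 → 0x121 << 6 → word 0x4870
word = 0x4870 → little-endian bytes:
  [0]=0x70  [1]=0x48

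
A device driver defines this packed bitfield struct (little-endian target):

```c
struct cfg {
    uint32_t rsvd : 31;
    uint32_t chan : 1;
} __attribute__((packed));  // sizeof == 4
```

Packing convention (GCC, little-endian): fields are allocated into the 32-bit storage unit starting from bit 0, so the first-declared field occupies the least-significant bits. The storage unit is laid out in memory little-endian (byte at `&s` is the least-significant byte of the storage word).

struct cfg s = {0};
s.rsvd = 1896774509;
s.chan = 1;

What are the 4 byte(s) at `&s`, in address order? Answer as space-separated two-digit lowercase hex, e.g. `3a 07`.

6d 7b 0e f1

rsvd (31b) val=1896774509 bits=0x710e7b6d at bit 0: 0x710e7b6d
chan (1b) val=1 bits=0x1 at bit 31: 0xf10e7b6d
word = 0xf10e7b6d → little-endian bytes:
  [0]=0x6d  [1]=0x7b  [2]=0x0e  [3]=0xf1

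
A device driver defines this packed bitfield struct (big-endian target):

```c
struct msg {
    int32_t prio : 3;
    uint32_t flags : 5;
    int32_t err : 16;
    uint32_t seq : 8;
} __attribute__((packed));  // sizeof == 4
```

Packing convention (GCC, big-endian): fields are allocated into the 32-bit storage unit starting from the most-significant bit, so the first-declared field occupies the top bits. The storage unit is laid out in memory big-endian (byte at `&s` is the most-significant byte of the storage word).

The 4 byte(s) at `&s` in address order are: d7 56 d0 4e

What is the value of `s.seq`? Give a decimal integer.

78

[0]=0xd7 [1]=0x56 [2]=0xd0 [3]=0x4e (big-endian) → word 0xd756d04e
prio [29+:3] = (word>>29) & 0x7 = 6
flags [24+:5] = (word>>24) & 0x1f = 23
err [8+:16] = (word>>8) & 0xffff = 22224
seq [0+:8] = (word>>0) & 0xff = 78  ←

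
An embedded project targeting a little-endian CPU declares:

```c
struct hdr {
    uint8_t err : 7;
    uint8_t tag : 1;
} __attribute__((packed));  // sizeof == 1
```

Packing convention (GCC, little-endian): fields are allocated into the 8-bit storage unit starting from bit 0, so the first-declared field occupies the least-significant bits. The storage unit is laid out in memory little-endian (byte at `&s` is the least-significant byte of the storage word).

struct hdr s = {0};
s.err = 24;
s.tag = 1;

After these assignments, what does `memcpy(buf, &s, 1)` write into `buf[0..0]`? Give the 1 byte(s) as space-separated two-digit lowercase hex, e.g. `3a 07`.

98

err:7 = 24 → 0x18 << 0 → word 0x18
tag:1 = 1 → 0x1 << 7 → word 0x98
word = 0x98 → little-endian bytes:
  [0]=0x98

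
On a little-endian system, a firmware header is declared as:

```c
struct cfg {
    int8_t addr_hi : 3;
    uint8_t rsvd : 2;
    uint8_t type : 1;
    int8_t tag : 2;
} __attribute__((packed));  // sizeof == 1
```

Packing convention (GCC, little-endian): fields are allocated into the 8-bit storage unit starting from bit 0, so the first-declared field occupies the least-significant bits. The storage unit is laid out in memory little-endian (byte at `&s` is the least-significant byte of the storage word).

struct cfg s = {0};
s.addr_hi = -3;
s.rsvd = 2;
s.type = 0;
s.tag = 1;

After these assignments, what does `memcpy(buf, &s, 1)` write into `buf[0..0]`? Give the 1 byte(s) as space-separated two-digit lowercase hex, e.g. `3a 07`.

55

addr_hi (3b) val=-3 bits=0x5 at bit 0: 0x05
rsvd (2b) val=2 bits=0x2 at bit 3: 0x15
type (1b) val=0 bits=0x0 at bit 5: 0x15
tag (2b) val=1 bits=0x1 at bit 6: 0x55
word = 0x55 → little-endian bytes:
  [0]=0x55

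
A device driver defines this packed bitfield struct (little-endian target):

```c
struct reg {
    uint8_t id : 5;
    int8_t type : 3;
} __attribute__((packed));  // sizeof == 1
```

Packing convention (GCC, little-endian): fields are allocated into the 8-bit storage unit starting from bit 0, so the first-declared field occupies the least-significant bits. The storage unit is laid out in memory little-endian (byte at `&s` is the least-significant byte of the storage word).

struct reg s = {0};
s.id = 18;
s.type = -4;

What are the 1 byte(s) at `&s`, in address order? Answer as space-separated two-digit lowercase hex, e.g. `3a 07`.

id:5 = 18 → 0x12 << 0 → word 0x12
type:3 = -4 → 0x4 << 5 → word 0x92
word = 0x92 → little-endian bytes:
  [0]=0x92

92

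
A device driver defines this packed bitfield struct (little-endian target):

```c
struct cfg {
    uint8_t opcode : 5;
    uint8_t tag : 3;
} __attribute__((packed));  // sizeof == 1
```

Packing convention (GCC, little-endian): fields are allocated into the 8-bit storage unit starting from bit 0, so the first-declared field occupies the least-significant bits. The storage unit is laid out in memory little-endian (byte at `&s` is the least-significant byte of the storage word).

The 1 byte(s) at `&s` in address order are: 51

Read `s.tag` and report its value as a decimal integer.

[0]=0x51 (little-endian) → word 0x51
opcode:5 @ bit 0 → (0x51>>0)&0x1f = 0x11
tag:3 @ bit 5 → (0x51>>5)&0x7 = 0x2  ←

2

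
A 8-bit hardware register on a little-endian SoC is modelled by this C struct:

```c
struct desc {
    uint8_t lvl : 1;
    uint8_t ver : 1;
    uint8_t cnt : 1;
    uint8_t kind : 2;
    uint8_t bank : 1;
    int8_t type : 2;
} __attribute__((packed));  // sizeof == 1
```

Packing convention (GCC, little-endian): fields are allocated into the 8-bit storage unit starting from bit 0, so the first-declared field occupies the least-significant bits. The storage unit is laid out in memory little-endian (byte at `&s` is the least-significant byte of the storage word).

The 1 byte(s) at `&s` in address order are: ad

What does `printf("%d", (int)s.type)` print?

[0]=0xad (little-endian) → word 0xad
lvl:1 @ bit 0 → (0xad>>0)&0x1 = 0x1
ver:1 @ bit 1 → (0xad>>1)&0x1 = 0x0
cnt:1 @ bit 2 → (0xad>>2)&0x1 = 0x1
kind:2 @ bit 3 → (0xad>>3)&0x3 = 0x1
bank:1 @ bit 5 → (0xad>>5)&0x1 = 0x1
type:2 @ bit 6 → (0xad>>6)&0x3 = 0x2  ←
type signed 2b, MSB=1: 2 - 4 = -2

-2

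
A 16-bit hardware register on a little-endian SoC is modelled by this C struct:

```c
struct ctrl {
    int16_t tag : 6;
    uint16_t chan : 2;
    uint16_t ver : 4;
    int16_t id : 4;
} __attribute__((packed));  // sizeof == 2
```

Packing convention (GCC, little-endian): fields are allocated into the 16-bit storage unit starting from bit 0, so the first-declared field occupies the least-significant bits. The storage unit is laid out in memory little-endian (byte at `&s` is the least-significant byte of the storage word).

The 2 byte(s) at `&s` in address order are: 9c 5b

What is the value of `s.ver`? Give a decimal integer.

11

[0]=0x9c [1]=0x5b (little-endian) → word 0x5b9c
tag [0+:6] = (word>>0) & 0x3f = 28
chan [6+:2] = (word>>6) & 0x3 = 2
ver [8+:4] = (word>>8) & 0xf = 11  ←
id [12+:4] = (word>>12) & 0xf = 5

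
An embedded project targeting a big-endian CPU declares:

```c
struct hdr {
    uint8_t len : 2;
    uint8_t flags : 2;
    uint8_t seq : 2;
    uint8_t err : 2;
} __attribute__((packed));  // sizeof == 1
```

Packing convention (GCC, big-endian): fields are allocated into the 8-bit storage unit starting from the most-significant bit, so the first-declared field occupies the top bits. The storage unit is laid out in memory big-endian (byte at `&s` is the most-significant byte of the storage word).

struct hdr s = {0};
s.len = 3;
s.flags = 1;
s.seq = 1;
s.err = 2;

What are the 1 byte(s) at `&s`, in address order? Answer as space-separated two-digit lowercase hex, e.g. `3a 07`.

d6

[6+:2] len=3 & 0x3 = 0x3; word=0xc0
[4+:2] flags=1 & 0x3 = 0x1; word=0xd0
[2+:2] seq=1 & 0x3 = 0x1; word=0xd4
[0+:2] err=2 & 0x3 = 0x2; word=0xd6
word = 0xd6 → big-endian bytes:
  [0]=0xd6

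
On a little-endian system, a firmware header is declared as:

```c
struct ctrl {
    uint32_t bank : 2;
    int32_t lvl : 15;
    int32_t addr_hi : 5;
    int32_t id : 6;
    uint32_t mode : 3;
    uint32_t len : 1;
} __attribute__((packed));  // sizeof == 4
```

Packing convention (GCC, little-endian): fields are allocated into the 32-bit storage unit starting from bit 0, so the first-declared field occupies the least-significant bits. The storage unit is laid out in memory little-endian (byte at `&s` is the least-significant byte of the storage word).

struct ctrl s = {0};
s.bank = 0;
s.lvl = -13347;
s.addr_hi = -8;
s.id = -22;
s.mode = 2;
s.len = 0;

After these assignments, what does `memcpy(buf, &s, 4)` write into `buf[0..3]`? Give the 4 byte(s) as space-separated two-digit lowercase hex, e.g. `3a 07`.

bank (2b) val=0 bits=0x0 at bit 0: 0x00000000
lvl (15b) val=-13347 bits=0x4bdd at bit 2: 0x00012f74
addr_hi (5b) val=-8 bits=0x18 at bit 17: 0x00312f74
id (6b) val=-22 bits=0x2a at bit 22: 0x0ab12f74
mode (3b) val=2 bits=0x2 at bit 28: 0x2ab12f74
len (1b) val=0 bits=0x0 at bit 31: 0x2ab12f74
word = 0x2ab12f74 → little-endian bytes:
  [0]=0x74  [1]=0x2f  [2]=0xb1  [3]=0x2a

74 2f b1 2a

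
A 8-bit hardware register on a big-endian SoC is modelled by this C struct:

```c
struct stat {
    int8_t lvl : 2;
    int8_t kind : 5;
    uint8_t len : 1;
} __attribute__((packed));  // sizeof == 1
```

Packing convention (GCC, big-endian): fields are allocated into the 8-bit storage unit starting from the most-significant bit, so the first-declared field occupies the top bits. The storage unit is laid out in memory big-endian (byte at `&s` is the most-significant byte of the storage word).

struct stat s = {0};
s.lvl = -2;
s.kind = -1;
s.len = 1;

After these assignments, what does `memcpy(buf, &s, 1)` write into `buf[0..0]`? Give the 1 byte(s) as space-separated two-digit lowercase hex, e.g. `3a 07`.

bf

lvl (2b) val=-2 bits=0x2 at bit 6: 0x80
kind (5b) val=-1 bits=0x1f at bit 1: 0xbe
len (1b) val=1 bits=0x1 at bit 0: 0xbf
word = 0xbf → big-endian bytes:
  [0]=0xbf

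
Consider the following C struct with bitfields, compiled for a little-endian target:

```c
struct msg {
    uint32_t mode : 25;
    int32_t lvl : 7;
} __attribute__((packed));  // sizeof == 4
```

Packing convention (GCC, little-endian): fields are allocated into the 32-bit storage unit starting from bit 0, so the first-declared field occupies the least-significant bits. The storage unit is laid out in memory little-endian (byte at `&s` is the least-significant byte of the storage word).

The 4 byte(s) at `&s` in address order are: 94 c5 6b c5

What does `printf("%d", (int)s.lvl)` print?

[0]=0x94 [1]=0xc5 [2]=0x6b [3]=0xc5 (little-endian) → word 0xc56bc594
mode:25 @ bit 0 → (0xc56bc594>>0)&0x1ffffff = 0x16bc594
lvl:7 @ bit 25 → (0xc56bc594>>25)&0x7f = 0x62  ←
lvl signed 7b, MSB=1: 98 - 128 = -30

-30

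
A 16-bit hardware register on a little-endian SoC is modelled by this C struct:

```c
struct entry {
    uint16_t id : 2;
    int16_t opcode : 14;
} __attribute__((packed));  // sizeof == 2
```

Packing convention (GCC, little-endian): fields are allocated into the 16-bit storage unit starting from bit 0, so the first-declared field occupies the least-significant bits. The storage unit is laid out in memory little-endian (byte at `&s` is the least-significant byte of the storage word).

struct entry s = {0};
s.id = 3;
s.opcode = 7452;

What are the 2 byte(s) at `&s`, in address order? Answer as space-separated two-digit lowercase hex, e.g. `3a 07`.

73 74

[0+:2] id=3 & 0x3 = 0x3; word=0x0003
[2+:14] opcode=7452 & 0x3fff = 0x1d1c; word=0x7473
word = 0x7473 → little-endian bytes:
  [0]=0x73  [1]=0x74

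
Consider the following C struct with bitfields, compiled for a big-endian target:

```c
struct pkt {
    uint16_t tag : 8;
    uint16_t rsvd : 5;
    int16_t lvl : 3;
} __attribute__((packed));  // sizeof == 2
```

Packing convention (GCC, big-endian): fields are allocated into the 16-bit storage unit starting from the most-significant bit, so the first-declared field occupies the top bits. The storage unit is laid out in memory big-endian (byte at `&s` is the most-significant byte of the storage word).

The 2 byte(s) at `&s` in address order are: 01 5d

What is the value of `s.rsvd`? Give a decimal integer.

11

[0]=0x01 [1]=0x5d (big-endian) → word 0x015d
tag [8+:8] = (word>>8) & 0xff = 1
rsvd [3+:5] = (word>>3) & 0x1f = 11  ←
lvl [0+:3] = (word>>0) & 0x7 = 5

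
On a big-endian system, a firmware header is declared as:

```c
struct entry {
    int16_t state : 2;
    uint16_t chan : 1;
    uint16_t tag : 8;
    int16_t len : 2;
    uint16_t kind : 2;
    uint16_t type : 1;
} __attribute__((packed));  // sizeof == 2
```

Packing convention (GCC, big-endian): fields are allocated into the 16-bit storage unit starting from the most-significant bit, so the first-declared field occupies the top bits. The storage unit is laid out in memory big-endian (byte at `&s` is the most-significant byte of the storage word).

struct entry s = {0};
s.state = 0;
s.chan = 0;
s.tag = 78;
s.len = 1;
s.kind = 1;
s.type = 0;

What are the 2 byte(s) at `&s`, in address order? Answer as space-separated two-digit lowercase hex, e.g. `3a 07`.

[14+:2] state=0 & 0x3 = 0x0; word=0x0000
[13+:1] chan=0 & 0x1 = 0x0; word=0x0000
[5+:8] tag=78 & 0xff = 0x4e; word=0x09c0
[3+:2] len=1 & 0x3 = 0x1; word=0x09c8
[1+:2] kind=1 & 0x3 = 0x1; word=0x09ca
[0+:1] type=0 & 0x1 = 0x0; word=0x09ca
word = 0x09ca → big-endian bytes:
  [0]=0x09  [1]=0xca

09 ca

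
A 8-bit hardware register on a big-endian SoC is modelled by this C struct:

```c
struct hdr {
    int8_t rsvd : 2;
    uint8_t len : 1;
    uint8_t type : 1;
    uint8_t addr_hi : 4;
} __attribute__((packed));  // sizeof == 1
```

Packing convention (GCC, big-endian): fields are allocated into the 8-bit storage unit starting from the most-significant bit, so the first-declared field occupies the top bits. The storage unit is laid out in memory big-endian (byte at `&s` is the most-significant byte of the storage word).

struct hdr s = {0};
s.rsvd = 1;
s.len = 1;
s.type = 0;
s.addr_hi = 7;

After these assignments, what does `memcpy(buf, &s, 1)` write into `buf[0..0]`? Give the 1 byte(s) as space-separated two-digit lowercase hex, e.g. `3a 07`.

rsvd:2 = 1 → 0x1 << 6 → word 0x40
len:1 = 1 → 0x1 << 5 → word 0x60
type:1 = 0 → 0x0 << 4 → word 0x60
addr_hi:4 = 7 → 0x7 << 0 → word 0x67
word = 0x67 → big-endian bytes:
  [0]=0x67

67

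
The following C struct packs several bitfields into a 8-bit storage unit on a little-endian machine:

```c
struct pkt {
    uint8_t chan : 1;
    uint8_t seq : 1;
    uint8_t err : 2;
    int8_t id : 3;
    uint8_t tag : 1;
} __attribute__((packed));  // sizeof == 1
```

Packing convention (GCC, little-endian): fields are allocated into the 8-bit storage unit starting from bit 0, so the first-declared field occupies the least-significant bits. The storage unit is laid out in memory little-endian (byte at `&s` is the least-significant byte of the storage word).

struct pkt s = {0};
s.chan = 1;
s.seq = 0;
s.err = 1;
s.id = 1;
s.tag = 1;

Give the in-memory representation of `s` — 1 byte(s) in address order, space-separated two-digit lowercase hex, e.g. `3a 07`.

95

[0+:1] chan=1 & 0x1 = 0x1; word=0x01
[1+:1] seq=0 & 0x1 = 0x0; word=0x01
[2+:2] err=1 & 0x3 = 0x1; word=0x05
[4+:3] id=1 & 0x7 = 0x1; word=0x15
[7+:1] tag=1 & 0x1 = 0x1; word=0x95
word = 0x95 → little-endian bytes:
  [0]=0x95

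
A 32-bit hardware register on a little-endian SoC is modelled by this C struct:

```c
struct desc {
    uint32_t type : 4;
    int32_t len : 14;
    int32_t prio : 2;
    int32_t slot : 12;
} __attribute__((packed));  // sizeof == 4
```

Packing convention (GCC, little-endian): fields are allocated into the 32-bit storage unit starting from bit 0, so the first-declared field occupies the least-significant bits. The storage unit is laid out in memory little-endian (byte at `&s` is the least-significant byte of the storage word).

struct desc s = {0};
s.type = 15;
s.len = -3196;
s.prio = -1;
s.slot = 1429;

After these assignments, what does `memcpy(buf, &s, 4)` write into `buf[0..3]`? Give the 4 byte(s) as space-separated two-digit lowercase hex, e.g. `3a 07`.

4f 38 5f 59

type (4b) val=15 bits=0xf at bit 0: 0x0000000f
len (14b) val=-3196 bits=0x3384 at bit 4: 0x0003384f
prio (2b) val=-1 bits=0x3 at bit 18: 0x000f384f
slot (12b) val=1429 bits=0x595 at bit 20: 0x595f384f
word = 0x595f384f → little-endian bytes:
  [0]=0x4f  [1]=0x38  [2]=0x5f  [3]=0x59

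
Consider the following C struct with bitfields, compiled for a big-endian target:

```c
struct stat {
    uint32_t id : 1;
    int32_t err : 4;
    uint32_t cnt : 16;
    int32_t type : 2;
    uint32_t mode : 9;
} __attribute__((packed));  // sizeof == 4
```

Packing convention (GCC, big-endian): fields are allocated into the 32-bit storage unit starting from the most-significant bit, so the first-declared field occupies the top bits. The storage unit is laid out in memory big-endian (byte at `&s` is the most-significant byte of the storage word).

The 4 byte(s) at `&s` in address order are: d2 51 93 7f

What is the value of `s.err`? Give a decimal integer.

-6

[0]=0xd2 [1]=0x51 [2]=0x93 [3]=0x7f (big-endian) → word 0xd251937f
id:1 @ bit 31 → (0xd251937f>>31)&0x1 = 0x1
err:4 @ bit 27 → (0xd251937f>>27)&0xf = 0xa  ←
cnt:16 @ bit 11 → (0xd251937f>>11)&0xffff = 0x4a32
type:2 @ bit 9 → (0xd251937f>>9)&0x3 = 0x1
mode:9 @ bit 0 → (0xd251937f>>0)&0x1ff = 0x17f
err signed 4b, MSB=1: 10 - 16 = -6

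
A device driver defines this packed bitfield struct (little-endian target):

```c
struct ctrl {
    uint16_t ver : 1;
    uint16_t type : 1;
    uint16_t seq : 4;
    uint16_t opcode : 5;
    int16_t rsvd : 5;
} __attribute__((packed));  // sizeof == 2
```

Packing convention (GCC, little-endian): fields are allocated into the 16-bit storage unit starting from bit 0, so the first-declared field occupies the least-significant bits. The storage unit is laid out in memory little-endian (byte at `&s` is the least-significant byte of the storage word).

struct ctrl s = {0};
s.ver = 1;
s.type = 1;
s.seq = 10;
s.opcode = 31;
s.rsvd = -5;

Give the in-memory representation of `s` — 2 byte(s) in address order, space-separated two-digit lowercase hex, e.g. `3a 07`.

eb df

ver (1b) val=1 bits=0x1 at bit 0: 0x0001
type (1b) val=1 bits=0x1 at bit 1: 0x0003
seq (4b) val=10 bits=0xa at bit 2: 0x002b
opcode (5b) val=31 bits=0x1f at bit 6: 0x07eb
rsvd (5b) val=-5 bits=0x1b at bit 11: 0xdfeb
word = 0xdfeb → little-endian bytes:
  [0]=0xeb  [1]=0xdf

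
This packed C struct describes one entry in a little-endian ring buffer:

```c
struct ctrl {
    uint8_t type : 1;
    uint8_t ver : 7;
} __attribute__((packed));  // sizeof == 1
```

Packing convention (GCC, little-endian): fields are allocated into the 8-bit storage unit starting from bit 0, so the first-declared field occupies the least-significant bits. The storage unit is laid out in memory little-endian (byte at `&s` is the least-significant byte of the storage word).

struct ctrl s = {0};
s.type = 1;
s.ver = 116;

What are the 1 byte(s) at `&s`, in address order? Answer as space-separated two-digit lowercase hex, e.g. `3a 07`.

e9

type:1 = 1 → 0x1 << 0 → word 0x01
ver:7 = 116 → 0x74 << 1 → word 0xe9
word = 0xe9 → little-endian bytes:
  [0]=0xe9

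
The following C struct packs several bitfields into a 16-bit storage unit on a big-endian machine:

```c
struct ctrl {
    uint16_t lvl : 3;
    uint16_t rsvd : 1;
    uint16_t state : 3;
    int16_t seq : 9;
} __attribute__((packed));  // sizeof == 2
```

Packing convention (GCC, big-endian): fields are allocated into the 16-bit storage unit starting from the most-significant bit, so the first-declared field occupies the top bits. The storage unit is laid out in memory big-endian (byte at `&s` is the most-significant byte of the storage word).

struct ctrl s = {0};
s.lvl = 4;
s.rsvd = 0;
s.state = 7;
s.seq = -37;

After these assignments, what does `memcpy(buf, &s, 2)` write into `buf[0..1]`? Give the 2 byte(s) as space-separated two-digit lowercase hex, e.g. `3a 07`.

8f db

lvl (3b) val=4 bits=0x4 at bit 13: 0x8000
rsvd (1b) val=0 bits=0x0 at bit 12: 0x8000
state (3b) val=7 bits=0x7 at bit 9: 0x8e00
seq (9b) val=-37 bits=0x1db at bit 0: 0x8fdb
word = 0x8fdb → big-endian bytes:
  [0]=0x8f  [1]=0xdb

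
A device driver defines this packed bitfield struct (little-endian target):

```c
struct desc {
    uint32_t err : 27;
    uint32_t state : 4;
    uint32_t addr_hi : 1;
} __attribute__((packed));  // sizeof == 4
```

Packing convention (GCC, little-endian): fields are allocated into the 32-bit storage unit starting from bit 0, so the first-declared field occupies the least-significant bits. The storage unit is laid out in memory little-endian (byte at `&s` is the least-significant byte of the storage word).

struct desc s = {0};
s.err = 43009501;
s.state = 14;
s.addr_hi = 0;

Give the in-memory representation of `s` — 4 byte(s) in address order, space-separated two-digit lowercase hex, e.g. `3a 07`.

[0+:27] err=43009501 & 0x7ffffff = 0x29045dd; word=0x029045dd
[27+:4] state=14 & 0xf = 0xe; word=0x729045dd
[31+:1] addr_hi=0 & 0x1 = 0x0; word=0x729045dd
word = 0x729045dd → little-endian bytes:
  [0]=0xdd  [1]=0x45  [2]=0x90  [3]=0x72

dd 45 90 72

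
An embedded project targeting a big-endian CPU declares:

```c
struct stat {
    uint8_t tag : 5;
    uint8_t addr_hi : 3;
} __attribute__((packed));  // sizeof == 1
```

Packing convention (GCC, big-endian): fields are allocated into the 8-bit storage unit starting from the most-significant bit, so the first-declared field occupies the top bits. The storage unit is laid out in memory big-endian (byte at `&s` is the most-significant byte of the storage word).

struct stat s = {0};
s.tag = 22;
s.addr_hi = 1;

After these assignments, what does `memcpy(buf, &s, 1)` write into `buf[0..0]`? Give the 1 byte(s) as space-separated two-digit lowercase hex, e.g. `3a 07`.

b1

[3+:5] tag=22 & 0x1f = 0x16; word=0xb0
[0+:3] addr_hi=1 & 0x7 = 0x1; word=0xb1
word = 0xb1 → big-endian bytes:
  [0]=0xb1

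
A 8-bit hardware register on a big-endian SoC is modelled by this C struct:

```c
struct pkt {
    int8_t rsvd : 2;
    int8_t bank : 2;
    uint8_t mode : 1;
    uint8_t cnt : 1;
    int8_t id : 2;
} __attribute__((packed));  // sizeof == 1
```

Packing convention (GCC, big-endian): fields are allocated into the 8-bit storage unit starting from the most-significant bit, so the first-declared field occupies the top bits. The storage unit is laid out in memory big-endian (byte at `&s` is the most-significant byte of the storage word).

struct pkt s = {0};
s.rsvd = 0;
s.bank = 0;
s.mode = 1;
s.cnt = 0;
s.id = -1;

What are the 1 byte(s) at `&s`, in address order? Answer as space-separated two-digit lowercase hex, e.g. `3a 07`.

0b

rsvd:2 = 0 → 0x0 << 6 → word 0x00
bank:2 = 0 → 0x0 << 4 → word 0x00
mode:1 = 1 → 0x1 << 3 → word 0x08
cnt:1 = 0 → 0x0 << 2 → word 0x08
id:2 = -1 → 0x3 << 0 → word 0x0b
word = 0x0b → big-endian bytes:
  [0]=0x0b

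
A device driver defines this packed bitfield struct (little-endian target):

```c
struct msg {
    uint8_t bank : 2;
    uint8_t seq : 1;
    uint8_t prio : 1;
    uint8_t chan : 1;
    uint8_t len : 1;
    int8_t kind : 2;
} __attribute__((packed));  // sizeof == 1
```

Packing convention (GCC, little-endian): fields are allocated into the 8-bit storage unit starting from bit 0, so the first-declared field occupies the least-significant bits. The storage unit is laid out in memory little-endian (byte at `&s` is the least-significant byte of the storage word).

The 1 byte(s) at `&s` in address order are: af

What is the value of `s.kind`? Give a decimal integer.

[0]=0xaf (little-endian) → word 0xaf
bank [0+:2] = (word>>0) & 0x3 = 3
seq [2+:1] = (word>>2) & 0x1 = 1
prio [3+:1] = (word>>3) & 0x1 = 1
chan [4+:1] = (word>>4) & 0x1 = 0
len [5+:1] = (word>>5) & 0x1 = 1
kind [6+:2] = (word>>6) & 0x3 = 2  ←
kind signed 2b, MSB=1: 2 - 4 = -2

-2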